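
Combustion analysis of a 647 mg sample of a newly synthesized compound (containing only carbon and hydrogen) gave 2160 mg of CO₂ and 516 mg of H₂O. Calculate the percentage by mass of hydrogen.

8.9%

mol C = 2.16 g CO₂ ÷ 44.009 g/mol = 0.04908 mol
mol H = 2 × 0.516 g H₂O ÷ 18.015 g/mol = 0.05729 mol
mass % H = 0.05774 g ÷ 0.647 g × 100%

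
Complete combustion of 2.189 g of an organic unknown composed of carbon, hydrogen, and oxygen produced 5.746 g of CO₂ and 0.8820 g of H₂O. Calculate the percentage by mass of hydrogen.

4.51%

mol C = 5.746 g CO₂ ÷ 44.009 g/mol = 0.13056 mol
mol H = 2 × 0.8820 g H₂O ÷ 18.015 g/mol = 0.097918 mol
mass O = 2.189 − (1.5682 + 0.098702) = 0.52209 g → mol O = 0.52209 ÷ 15.999 = 0.032633 mol
mass % H = 0.098702 g ÷ 2.189 g × 100%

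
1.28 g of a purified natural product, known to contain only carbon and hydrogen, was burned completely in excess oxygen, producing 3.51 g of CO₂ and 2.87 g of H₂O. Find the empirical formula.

CH4

mol C = 3.51 g CO₂ ÷ 44.009 g/mol = 0.07976 mol
mol H = 2 × 2.87 g H₂O ÷ 18.015 g/mol = 0.3186 mol
Divide by the smallest (0.07976 mol): C 1.000, H 3.995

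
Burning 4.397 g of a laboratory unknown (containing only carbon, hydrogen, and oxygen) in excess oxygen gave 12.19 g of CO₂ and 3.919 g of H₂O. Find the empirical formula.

mol C = 12.19 g CO₂ ÷ 44.009 g/mol = 0.27699 mol
mol H = 2 × 3.919 g H₂O ÷ 18.015 g/mol = 0.43508 mol
mass O = 4.397 − (3.3269 + 0.43856) = 0.63153 g → mol O = 0.63153 ÷ 15.999 = 0.039473 mol
Divide by the smallest (0.039473 mol): C 7.017, H 11.022, O 1.000

C7H11O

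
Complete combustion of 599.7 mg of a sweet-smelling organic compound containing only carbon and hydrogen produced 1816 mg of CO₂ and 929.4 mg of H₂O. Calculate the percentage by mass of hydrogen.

mol C = 1.816 g CO₂ ÷ 44.009 g/mol = 0.041264 mol
mol H = 2 × 0.9294 g H₂O ÷ 18.015 g/mol = 0.10318 mol
mass % H = 0.10401 g ÷ 0.5997 g × 100%

17.34%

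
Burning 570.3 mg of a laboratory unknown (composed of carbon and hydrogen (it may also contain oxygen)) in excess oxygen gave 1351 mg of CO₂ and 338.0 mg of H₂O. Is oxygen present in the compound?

yes

mol C = 1.351 g CO₂ ÷ 44.009 g/mol = 0.030698 mol
mol H = 2 × 0.3380 g H₂O ÷ 18.015 g/mol = 0.037524 mol
C and H account for only 0.40654 g of the 0.5703 g sample; the remaining 0.16376 g must be oxygen.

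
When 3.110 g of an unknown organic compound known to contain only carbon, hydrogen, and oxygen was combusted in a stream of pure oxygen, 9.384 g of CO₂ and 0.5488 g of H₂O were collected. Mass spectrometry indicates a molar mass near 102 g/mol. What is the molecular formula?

C7H2O

mol C = 9.384 g CO₂ ÷ 44.009 g/mol = 0.21323 mol
mol H = 2 × 0.5488 g H₂O ÷ 18.015 g/mol = 0.060927 mol
mass O = 3.110 − (2.5611 + 0.061414) = 0.48749 g → mol O = 0.48749 ÷ 15.999 = 0.030470 mol
Divide by the smallest (0.030470 mol): C 6.998, H 2.000, O 1.000
Empirical formula: C7H2O
Empirical-formula mass = 102.09 g/mol; 102 ÷ 102.09 ≈ 1, so the molecular formula is C7H2O.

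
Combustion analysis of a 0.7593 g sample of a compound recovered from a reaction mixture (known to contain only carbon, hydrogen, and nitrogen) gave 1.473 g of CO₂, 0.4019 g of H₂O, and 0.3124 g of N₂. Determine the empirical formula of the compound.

mol C = 1.473 g CO₂ ÷ 44.009 g/mol = 0.033470 mol
mol H = 2 × 0.4019 g H₂O ÷ 18.015 g/mol = 0.044618 mol
mol N = 2 × 0.3124 g N₂ ÷ 28.014 g/mol = 0.022303 mol
Divide by the smallest (0.022303 mol): C 1.501, H 2.001, N 1.000
Multiplying each by 2 gives whole numbers: C 3.00, H 4.00, N 2.00

C3H4N2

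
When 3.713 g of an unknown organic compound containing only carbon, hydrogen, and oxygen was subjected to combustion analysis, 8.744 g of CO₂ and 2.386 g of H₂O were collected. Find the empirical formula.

mol C = 8.744 g CO₂ ÷ 44.009 g/mol = 0.19869 mol
mol H = 2 × 2.386 g H₂O ÷ 18.015 g/mol = 0.26489 mol
mass O = 3.713 − (2.3864 + 0.26701) = 1.0596 g → mol O = 1.0596 ÷ 15.999 = 0.066227 mol
Divide by the smallest (0.066227 mol): C 3.000, H 4.000, O 1.000

C3H4O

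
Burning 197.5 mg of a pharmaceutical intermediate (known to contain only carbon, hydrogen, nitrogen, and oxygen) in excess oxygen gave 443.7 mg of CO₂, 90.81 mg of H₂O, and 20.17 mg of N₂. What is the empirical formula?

mol C = 0.4437 g CO₂ ÷ 44.009 g/mol = 0.010082 mol
mol H = 2 × 0.09081 g H₂O ÷ 18.015 g/mol = 0.010082 mol
mol N = 2 × 0.02017 g N₂ ÷ 28.014 g/mol = 0.0014400 mol
mass O = 0.1975 − (0.12110 + 0.010162 + 0.020170) = 0.046073 g → mol O = 0.046073 ÷ 15.999 = 0.0028797 mol
Divide by the smallest (0.0014400 mol): C 7.001, H 7.001, N 1.000, O 2.000

C7H7NO2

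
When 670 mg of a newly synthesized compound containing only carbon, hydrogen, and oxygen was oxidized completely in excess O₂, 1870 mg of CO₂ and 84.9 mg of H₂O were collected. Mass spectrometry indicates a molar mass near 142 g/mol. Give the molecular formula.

C9H2O2

mol C = 1.87 g CO₂ ÷ 44.009 g/mol = 0.04249 mol
mol H = 2 × 0.0849 g H₂O ÷ 18.015 g/mol = 0.009425 mol
mass O = 0.670 − (0.5104 + 0.009501) = 0.1501 g → mol O = 0.1501 ÷ 15.999 = 0.009384 mol
Divide by the smallest (0.009384 mol): C 4.528, H 1.004, O 1.000
Multiplying each by 2 gives whole numbers: C 9.06, H 2.01, O 2.00
Empirical formula: C9H2O2
Empirical-formula mass = 142.11 g/mol; 142 ÷ 142.11 ≈ 1, so the molecular formula is C9H2O2.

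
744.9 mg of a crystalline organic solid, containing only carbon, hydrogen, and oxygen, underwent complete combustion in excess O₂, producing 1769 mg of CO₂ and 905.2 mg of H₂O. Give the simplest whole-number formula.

mol C = 1.769 g CO₂ ÷ 44.009 g/mol = 0.040196 mol
mol H = 2 × 0.9052 g H₂O ÷ 18.015 g/mol = 0.10049 mol
mass O = 0.7449 − (0.48280 + 0.10130) = 0.16080 g → mol O = 0.16080 ÷ 15.999 = 0.010051 mol
Divide by the smallest (0.010051 mol): C 3.999, H 9.999, O 1.000

C4H10O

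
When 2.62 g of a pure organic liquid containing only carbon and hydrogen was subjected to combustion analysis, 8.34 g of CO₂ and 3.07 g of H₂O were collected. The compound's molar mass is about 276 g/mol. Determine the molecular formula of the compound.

C20H36

mol C = 8.34 g CO₂ ÷ 44.009 g/mol = 0.1895 mol
mol H = 2 × 3.07 g H₂O ÷ 18.015 g/mol = 0.3408 mol
Divide by the smallest (0.1895 mol): C 1.000, H 1.798
Multiplying each by 5 gives whole numbers: C 5.00, H 8.99
Empirical formula: C5H9
Empirical-formula mass = 69.13 g/mol; 276 ÷ 69.13 ≈ 4, so the molecular formula is C20H36.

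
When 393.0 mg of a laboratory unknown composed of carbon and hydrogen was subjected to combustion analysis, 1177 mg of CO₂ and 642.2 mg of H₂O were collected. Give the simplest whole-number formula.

C3H8

mol C = 1.177 g CO₂ ÷ 44.009 g/mol = 0.026745 mol
mol H = 2 × 0.6422 g H₂O ÷ 18.015 g/mol = 0.071296 mol
Divide by the smallest (0.026745 mol): C 1.000, H 2.666
Multiplying each by 3 gives whole numbers: C 3.00, H 8.00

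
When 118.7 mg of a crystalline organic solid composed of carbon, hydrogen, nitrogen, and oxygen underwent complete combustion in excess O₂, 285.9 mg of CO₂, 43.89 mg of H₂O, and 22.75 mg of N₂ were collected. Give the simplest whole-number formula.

mol C = 0.2859 g CO₂ ÷ 44.009 g/mol = 0.0064964 mol
mol H = 2 × 0.04389 g H₂O ÷ 18.015 g/mol = 0.0048726 mol
mol N = 2 × 0.02275 g N₂ ÷ 28.014 g/mol = 0.0016242 mol
mass O = 0.1187 − (0.078028 + 0.0049116 + 0.022750) = 0.013010 g → mol O = 0.013010 ÷ 15.999 = 0.00081319 mol
Divide by the smallest (0.00081319 mol): C 7.989, H 5.992, N 1.997, O 1.000

C8H6N2O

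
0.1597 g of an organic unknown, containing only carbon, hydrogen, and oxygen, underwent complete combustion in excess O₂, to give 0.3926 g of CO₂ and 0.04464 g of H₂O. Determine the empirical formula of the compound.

C9H5O3

mol C = 0.3926 g CO₂ ÷ 44.009 g/mol = 0.0089209 mol
mol H = 2 × 0.04464 g H₂O ÷ 18.015 g/mol = 0.0049559 mol
mass O = 0.1597 − (0.10715 + 0.0049955) = 0.047556 g → mol O = 0.047556 ÷ 15.999 = 0.0029724 mol
Divide by the smallest (0.0029724 mol): C 3.001, H 1.667, O 1.000
Multiplying each by 3 gives whole numbers: C 9.00, H 5.00, O 3.00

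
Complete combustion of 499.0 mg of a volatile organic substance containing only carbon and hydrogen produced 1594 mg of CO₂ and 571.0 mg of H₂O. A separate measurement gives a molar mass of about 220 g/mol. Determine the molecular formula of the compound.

mol C = 1.594 g CO₂ ÷ 44.009 g/mol = 0.036220 mol
mol H = 2 × 0.5710 g H₂O ÷ 18.015 g/mol = 0.063392 mol
Divide by the smallest (0.036220 mol): C 1.000, H 1.750
Multiplying each by 4 gives whole numbers: C 4.00, H 7.00
Empirical formula: C4H7
Empirical-formula mass = 55.10 g/mol; 220 ÷ 55.10 ≈ 4, so the molecular formula is C16H28.

C16H28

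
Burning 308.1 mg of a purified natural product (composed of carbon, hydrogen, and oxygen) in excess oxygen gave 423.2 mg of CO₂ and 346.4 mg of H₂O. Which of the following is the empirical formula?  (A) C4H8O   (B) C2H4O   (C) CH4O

(C) CH4O

mol C = 0.4232 g CO₂ ÷ 44.009 g/mol = 0.0096162 mol
mol H = 2 × 0.3464 g H₂O ÷ 18.015 g/mol = 0.038457 mol
mass O = 0.3081 − (0.11550 + 0.038764) = 0.15384 g → mol O = 0.15384 ÷ 15.999 = 0.0096153 mol
Divide by the smallest (0.0096153 mol): C 1.000, H 4.000, O 1.000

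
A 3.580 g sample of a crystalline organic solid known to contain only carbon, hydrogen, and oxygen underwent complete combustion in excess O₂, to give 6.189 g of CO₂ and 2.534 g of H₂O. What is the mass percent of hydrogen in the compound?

mol C = 6.189 g CO₂ ÷ 44.009 g/mol = 0.14063 mol
mol H = 2 × 2.534 g H₂O ÷ 18.015 g/mol = 0.28132 mol
mass O = 3.580 − (1.6891 + 0.28357) = 1.6073 g → mol O = 1.6073 ÷ 15.999 = 0.10046 mol
mass % H = 0.28357 g ÷ 3.580 g × 100%

7.92%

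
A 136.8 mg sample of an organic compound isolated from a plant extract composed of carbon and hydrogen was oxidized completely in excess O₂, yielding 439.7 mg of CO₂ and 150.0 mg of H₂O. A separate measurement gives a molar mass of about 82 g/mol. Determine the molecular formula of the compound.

mol C = 0.4397 g CO₂ ÷ 44.009 g/mol = 0.0099911 mol
mol H = 2 × 0.1500 g H₂O ÷ 18.015 g/mol = 0.016653 mol
Divide by the smallest (0.0099911 mol): C 1.000, H 1.667
Multiplying each by 3 gives whole numbers: C 3.00, H 5.00
Empirical formula: C3H5
Empirical-formula mass = 41.07 g/mol; 82 ÷ 41.07 ≈ 2, so the molecular formula is C6H10.

C6H10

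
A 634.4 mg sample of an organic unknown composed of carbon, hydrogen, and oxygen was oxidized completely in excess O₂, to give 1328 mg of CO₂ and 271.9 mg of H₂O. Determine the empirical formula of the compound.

mol C = 1.328 g CO₂ ÷ 44.009 g/mol = 0.030176 mol
mol H = 2 × 0.2719 g H₂O ÷ 18.015 g/mol = 0.030186 mol
mass O = 0.6344 − (0.36244 + 0.030427) = 0.24153 g → mol O = 0.24153 ÷ 15.999 = 0.015097 mol
Divide by the smallest (0.015097 mol): C 1.999, H 2.000, O 1.000

C2H2O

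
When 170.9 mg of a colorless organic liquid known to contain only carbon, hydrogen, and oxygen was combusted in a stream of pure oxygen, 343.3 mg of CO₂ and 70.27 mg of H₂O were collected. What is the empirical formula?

mol C = 0.3433 g CO₂ ÷ 44.009 g/mol = 0.0078007 mol
mol H = 2 × 0.07027 g H₂O ÷ 18.015 g/mol = 0.0078013 mol
mass O = 0.1709 − (0.093694 + 0.0078637) = 0.069342 g → mol O = 0.069342 ÷ 15.999 = 0.0043342 mol
Divide by the smallest (0.0043342 mol): C 1.800, H 1.800, O 1.000
Multiplying each by 5 gives whole numbers: C 9.00, H 9.00, O 5.00

C9H9O5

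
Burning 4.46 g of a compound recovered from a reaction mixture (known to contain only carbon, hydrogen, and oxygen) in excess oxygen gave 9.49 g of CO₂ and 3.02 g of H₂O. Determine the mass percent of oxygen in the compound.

34.4%

mol C = 9.49 g CO₂ ÷ 44.009 g/mol = 0.2156 mol
mol H = 2 × 3.02 g H₂O ÷ 18.015 g/mol = 0.3353 mol
mass O = 4.46 − (2.590 + 0.3380) = 1.532 g → mol O = 1.532 ÷ 15.999 = 0.09576 mol
mass % O = 1.532 g ÷ 4.46 g × 100%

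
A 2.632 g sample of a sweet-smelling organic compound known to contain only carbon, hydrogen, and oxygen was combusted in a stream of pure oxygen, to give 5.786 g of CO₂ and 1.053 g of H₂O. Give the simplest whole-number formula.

C9H8O4

mol C = 5.786 g CO₂ ÷ 44.009 g/mol = 0.13147 mol
mol H = 2 × 1.053 g H₂O ÷ 18.015 g/mol = 0.11690 mol
mass O = 2.632 − (1.5791 + 0.11784) = 0.93504 g → mol O = 0.93504 ÷ 15.999 = 0.058444 mol
Divide by the smallest (0.058444 mol): C 2.250, H 2.000, O 1.000
Multiplying each by 4 gives whole numbers: C 9.00, H 8.00, O 4.00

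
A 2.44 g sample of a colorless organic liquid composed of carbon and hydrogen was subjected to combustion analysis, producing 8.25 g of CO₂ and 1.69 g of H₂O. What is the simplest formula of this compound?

CH

mol C = 8.25 g CO₂ ÷ 44.009 g/mol = 0.1875 mol
mol H = 2 × 1.69 g H₂O ÷ 18.015 g/mol = 0.1876 mol
Divide by the smallest (0.1875 mol): C 1.000, H 1.001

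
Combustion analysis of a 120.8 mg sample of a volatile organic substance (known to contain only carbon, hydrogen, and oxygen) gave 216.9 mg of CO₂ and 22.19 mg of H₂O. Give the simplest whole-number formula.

C4H2O3

mol C = 0.2169 g CO₂ ÷ 44.009 g/mol = 0.0049285 mol
mol H = 2 × 0.02219 g H₂O ÷ 18.015 g/mol = 0.0024635 mol
mass O = 0.1208 − (0.059197 + 0.0024832) = 0.059120 g → mol O = 0.059120 ÷ 15.999 = 0.0036952 mol
Divide by the smallest (0.0024635 mol): C 2.001, H 1.000, O 1.500
Multiplying each by 2 gives whole numbers: C 4.00, H 2.00, O 3.00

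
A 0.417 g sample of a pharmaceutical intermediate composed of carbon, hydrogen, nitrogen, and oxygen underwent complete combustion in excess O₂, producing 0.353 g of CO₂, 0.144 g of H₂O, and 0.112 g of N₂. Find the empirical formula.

C2H4N2O3

mol C = 0.353 g CO₂ ÷ 44.009 g/mol = 0.008021 mol
mol H = 2 × 0.144 g H₂O ÷ 18.015 g/mol = 0.01599 mol
mol N = 2 × 0.112 g N₂ ÷ 28.014 g/mol = 0.007996 mol
mass O = 0.417 − (0.09634 + 0.01611 + 0.1120) = 0.1925 g → mol O = 0.1925 ÷ 15.999 = 0.01203 mol
Divide by the smallest (0.007996 mol): C 1.003, H 1.999, N 1.000, O 1.505
Multiplying each by 2 gives whole numbers: C 2.01, H 4.00, N 2.00, O 3.01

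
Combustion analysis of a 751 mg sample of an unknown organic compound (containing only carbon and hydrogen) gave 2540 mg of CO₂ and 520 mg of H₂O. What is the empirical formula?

CH

mol C = 2.54 g CO₂ ÷ 44.009 g/mol = 0.05772 mol
mol H = 2 × 0.520 g H₂O ÷ 18.015 g/mol = 0.05773 mol
Divide by the smallest (0.05772 mol): C 1.000, H 1.000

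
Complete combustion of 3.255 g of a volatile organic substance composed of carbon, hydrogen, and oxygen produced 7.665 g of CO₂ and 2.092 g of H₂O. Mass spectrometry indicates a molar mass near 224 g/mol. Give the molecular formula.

C12H16O4

mol C = 7.665 g CO₂ ÷ 44.009 g/mol = 0.17417 mol
mol H = 2 × 2.092 g H₂O ÷ 18.015 g/mol = 0.23225 mol
mass O = 3.255 − (2.0919 + 0.23411) = 0.92895 g → mol O = 0.92895 ÷ 15.999 = 0.058063 mol
Divide by the smallest (0.058063 mol): C 3.000, H 4.000, O 1.000
Empirical formula: C3H4O
Empirical-formula mass = 56.06 g/mol; 224 ÷ 56.06 ≈ 4, so the molecular formula is C12H16O4.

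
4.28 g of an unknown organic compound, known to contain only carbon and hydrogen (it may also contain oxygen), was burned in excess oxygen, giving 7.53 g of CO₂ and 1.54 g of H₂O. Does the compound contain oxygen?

yes

mol C = 7.53 g CO₂ ÷ 44.009 g/mol = 0.1711 mol
mol H = 2 × 1.54 g H₂O ÷ 18.015 g/mol = 0.1710 mol
C and H account for only 2.227 g of the 4.28 g sample; the remaining 2.053 g must be oxygen.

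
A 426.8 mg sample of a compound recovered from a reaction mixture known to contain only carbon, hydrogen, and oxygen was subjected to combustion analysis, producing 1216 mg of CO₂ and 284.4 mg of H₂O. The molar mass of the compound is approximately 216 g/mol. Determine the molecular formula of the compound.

mol C = 1.216 g CO₂ ÷ 44.009 g/mol = 0.027631 mol
mol H = 2 × 0.2844 g H₂O ÷ 18.015 g/mol = 0.031574 mol
mass O = 0.4268 − (0.33187 + 0.031826) = 0.063101 g → mol O = 0.063101 ÷ 15.999 = 0.0039441 mol
Divide by the smallest (0.0039441 mol): C 7.006, H 8.005, O 1.000
Empirical formula: C7H8O
Empirical-formula mass = 108.14 g/mol; 216 ÷ 108.14 ≈ 2, so the molecular formula is C14H16O2.

C14H16O2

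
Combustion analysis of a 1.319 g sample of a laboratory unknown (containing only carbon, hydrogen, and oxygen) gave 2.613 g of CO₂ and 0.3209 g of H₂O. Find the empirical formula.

C5H3O3

mol C = 2.613 g CO₂ ÷ 44.009 g/mol = 0.059374 mol
mol H = 2 × 0.3209 g H₂O ÷ 18.015 g/mol = 0.035626 mol
mass O = 1.319 − (0.71314 + 0.035911) = 0.56995 g → mol O = 0.56995 ÷ 15.999 = 0.035624 mol
Divide by the smallest (0.035624 mol): C 1.667, H 1.000, O 1.000
Multiplying each by 3 gives whole numbers: C 5.00, H 3.00, O 3.00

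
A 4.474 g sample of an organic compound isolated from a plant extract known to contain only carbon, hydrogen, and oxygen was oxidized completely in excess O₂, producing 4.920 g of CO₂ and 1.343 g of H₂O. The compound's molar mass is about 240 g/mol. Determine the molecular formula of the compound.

C6H8O10

mol C = 4.920 g CO₂ ÷ 44.009 g/mol = 0.11180 mol
mol H = 2 × 1.343 g H₂O ÷ 18.015 g/mol = 0.14910 mol
mass O = 4.474 − (1.3428 + 0.15029) = 2.9809 g → mol O = 2.9809 ÷ 15.999 = 0.18632 mol
Divide by the smallest (0.11180 mol): C 1.000, H 1.334, O 1.667
Multiplying each by 3 gives whole numbers: C 3.00, H 4.00, O 5.00
Empirical formula: C3H4O5
Empirical-formula mass = 120.06 g/mol; 240 ÷ 120.06 ≈ 2, so the molecular formula is C6H8O10.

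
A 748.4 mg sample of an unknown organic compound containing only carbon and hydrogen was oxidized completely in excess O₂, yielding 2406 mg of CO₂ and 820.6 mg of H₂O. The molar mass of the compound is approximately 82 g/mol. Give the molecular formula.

C6H10

mol C = 2.406 g CO₂ ÷ 44.009 g/mol = 0.054671 mol
mol H = 2 × 0.8206 g H₂O ÷ 18.015 g/mol = 0.091102 mol
Divide by the smallest (0.054671 mol): C 1.000, H 1.666
Multiplying each by 3 gives whole numbers: C 3.00, H 5.00
Empirical formula: C3H5
Empirical-formula mass = 41.07 g/mol; 82 ÷ 41.07 ≈ 2, so the molecular formula is C6H10.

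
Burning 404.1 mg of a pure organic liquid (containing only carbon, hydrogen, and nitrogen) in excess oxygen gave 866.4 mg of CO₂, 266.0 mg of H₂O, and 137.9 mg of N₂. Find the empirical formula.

mol C = 0.8664 g CO₂ ÷ 44.009 g/mol = 0.019687 mol
mol H = 2 × 0.2660 g H₂O ÷ 18.015 g/mol = 0.029531 mol
mol N = 2 × 0.1379 g N₂ ÷ 28.014 g/mol = 0.0098451 mol
Divide by the smallest (0.0098451 mol): C 2.000, H 3.000, N 1.000

C2H3N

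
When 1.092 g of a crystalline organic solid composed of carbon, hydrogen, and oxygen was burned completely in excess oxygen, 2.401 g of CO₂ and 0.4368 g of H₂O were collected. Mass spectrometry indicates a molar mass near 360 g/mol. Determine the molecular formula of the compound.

C18H16O8

mol C = 2.401 g CO₂ ÷ 44.009 g/mol = 0.054557 mol
mol H = 2 × 0.4368 g H₂O ÷ 18.015 g/mol = 0.048493 mol
mass O = 1.092 − (0.65528 + 0.048881) = 0.38783 g → mol O = 0.38783 ÷ 15.999 = 0.024241 mol
Divide by the smallest (0.024241 mol): C 2.251, H 2.000, O 1.000
Multiplying each by 4 gives whole numbers: C 9.00, H 8.00, O 4.00
Empirical formula: C9H8O4
Empirical-formula mass = 180.16 g/mol; 360 ÷ 180.16 ≈ 2, so the molecular formula is C18H16O8.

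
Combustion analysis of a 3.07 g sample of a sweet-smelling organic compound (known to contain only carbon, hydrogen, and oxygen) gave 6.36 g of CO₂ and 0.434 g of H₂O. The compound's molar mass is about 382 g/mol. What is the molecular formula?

C18H6O10

mol C = 6.36 g CO₂ ÷ 44.009 g/mol = 0.1445 mol
mol H = 2 × 0.434 g H₂O ÷ 18.015 g/mol = 0.04818 mol
mass O = 3.07 − (1.736 + 0.04857) = 1.286 g → mol O = 1.286 ÷ 15.999 = 0.08036 mol
Divide by the smallest (0.04818 mol): C 2.999, H 1.000, O 1.668
Multiplying each by 3 gives whole numbers: C 9.00, H 3.00, O 5.00
Empirical formula: C9H3O5
Empirical-formula mass = 191.12 g/mol; 382 ÷ 191.12 ≈ 2, so the molecular formula is C18H6O10.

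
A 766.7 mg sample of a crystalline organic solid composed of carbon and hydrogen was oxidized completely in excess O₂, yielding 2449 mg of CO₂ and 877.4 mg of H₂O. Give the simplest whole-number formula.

mol C = 2.449 g CO₂ ÷ 44.009 g/mol = 0.055648 mol
mol H = 2 × 0.8774 g H₂O ÷ 18.015 g/mol = 0.097408 mol
Divide by the smallest (0.055648 mol): C 1.000, H 1.750
Multiplying each by 4 gives whole numbers: C 4.00, H 7.00

C4H7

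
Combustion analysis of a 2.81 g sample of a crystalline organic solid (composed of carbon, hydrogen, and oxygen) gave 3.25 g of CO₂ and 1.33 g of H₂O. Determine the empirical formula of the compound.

mol C = 3.25 g CO₂ ÷ 44.009 g/mol = 0.07385 mol
mol H = 2 × 1.33 g H₂O ÷ 18.015 g/mol = 0.1477 mol
mass O = 2.81 − (0.8870 + 0.1488) = 1.774 g → mol O = 1.774 ÷ 15.999 = 0.1109 mol
Divide by the smallest (0.07385 mol): C 1.000, H 1.999, O 1.502
Multiplying each by 2 gives whole numbers: C 2.00, H 4.00, O 3.00

C2H4O3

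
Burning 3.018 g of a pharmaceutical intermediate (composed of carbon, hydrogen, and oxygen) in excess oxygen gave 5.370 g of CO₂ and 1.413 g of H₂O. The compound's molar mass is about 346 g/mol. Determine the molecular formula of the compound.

C14H18O10

mol C = 5.370 g CO₂ ÷ 44.009 g/mol = 0.12202 mol
mol H = 2 × 1.413 g H₂O ÷ 18.015 g/mol = 0.15687 mol
mass O = 3.018 − (1.4656 + 0.15812) = 1.3943 g → mol O = 1.3943 ÷ 15.999 = 0.087148 mol
Divide by the smallest (0.087148 mol): C 1.400, H 1.800, O 1.000
Multiplying each by 5 gives whole numbers: C 7.00, H 9.00, O 5.00
Empirical formula: C7H9O5
Empirical-formula mass = 173.14 g/mol; 346 ÷ 173.14 ≈ 2, so the molecular formula is C14H18O10.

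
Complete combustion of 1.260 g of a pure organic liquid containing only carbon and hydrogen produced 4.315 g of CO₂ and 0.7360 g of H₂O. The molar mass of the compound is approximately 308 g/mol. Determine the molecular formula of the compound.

C24H20

mol C = 4.315 g CO₂ ÷ 44.009 g/mol = 0.098048 mol
mol H = 2 × 0.7360 g H₂O ÷ 18.015 g/mol = 0.081710 mol
Divide by the smallest (0.081710 mol): C 1.200, H 1.000
Multiplying each by 5 gives whole numbers: C 6.00, H 5.00
Empirical formula: C6H5
Empirical-formula mass = 77.11 g/mol; 308 ÷ 77.11 ≈ 4, so the molecular formula is C24H20.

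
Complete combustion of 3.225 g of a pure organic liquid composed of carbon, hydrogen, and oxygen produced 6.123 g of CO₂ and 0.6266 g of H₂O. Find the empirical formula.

C6H3O4

mol C = 6.123 g CO₂ ÷ 44.009 g/mol = 0.13913 mol
mol H = 2 × 0.6266 g H₂O ÷ 18.015 g/mol = 0.069564 mol
mass O = 3.225 − (1.6711 + 0.070121) = 1.4838 g → mol O = 1.4838 ÷ 15.999 = 0.092742 mol
Divide by the smallest (0.069564 mol): C 2.000, H 1.000, O 1.333
Multiplying each by 3 gives whole numbers: C 6.00, H 3.00, O 4.00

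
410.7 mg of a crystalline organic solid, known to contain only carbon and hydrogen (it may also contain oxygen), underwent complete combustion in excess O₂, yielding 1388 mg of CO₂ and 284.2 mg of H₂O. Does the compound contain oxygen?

no

mol C = 1.388 g CO₂ ÷ 44.009 g/mol = 0.031539 mol
mol H = 2 × 0.2842 g H₂O ÷ 18.015 g/mol = 0.031551 mol
C and H together account for 0.41062 g — essentially the entire 0.4107 g sample — so the compound contains no oxygen.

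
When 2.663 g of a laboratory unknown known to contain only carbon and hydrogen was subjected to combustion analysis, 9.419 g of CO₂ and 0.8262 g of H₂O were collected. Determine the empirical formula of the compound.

mol C = 9.419 g CO₂ ÷ 44.009 g/mol = 0.21402 mol
mol H = 2 × 0.8262 g H₂O ÷ 18.015 g/mol = 0.091724 mol
Divide by the smallest (0.091724 mol): C 2.333, H 1.000
Multiplying each by 3 gives whole numbers: C 7.00, H 3.00

C7H3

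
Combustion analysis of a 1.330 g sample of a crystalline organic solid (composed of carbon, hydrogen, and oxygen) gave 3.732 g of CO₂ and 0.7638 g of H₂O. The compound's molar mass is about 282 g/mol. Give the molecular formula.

mol C = 3.732 g CO₂ ÷ 44.009 g/mol = 0.084801 mol
mol H = 2 × 0.7638 g H₂O ÷ 18.015 g/mol = 0.084796 mol
mass O = 1.330 − (1.0185 + 0.085474) = 0.22598 g → mol O = 0.22598 ÷ 15.999 = 0.014125 mol
Divide by the smallest (0.014125 mol): C 6.004, H 6.003, O 1.000
Empirical formula: C6H6O
Empirical-formula mass = 94.11 g/mol; 282 ÷ 94.11 ≈ 3, so the molecular formula is C18H18O3.

C18H18O3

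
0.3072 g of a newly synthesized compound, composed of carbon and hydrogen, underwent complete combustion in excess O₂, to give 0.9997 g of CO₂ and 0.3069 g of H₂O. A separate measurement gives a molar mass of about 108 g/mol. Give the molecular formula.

C8H12

mol C = 0.9997 g CO₂ ÷ 44.009 g/mol = 0.022716 mol
mol H = 2 × 0.3069 g H₂O ÷ 18.015 g/mol = 0.034072 mol
Divide by the smallest (0.022716 mol): C 1.000, H 1.500
Multiplying each by 2 gives whole numbers: C 2.00, H 3.00
Empirical formula: C2H3
Empirical-formula mass = 27.05 g/mol; 108 ÷ 27.05 ≈ 4, so the molecular formula is C8H12.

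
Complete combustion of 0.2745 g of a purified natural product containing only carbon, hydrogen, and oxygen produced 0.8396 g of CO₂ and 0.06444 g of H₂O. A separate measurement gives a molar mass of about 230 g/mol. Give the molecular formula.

C16H6O2

mol C = 0.8396 g CO₂ ÷ 44.009 g/mol = 0.019078 mol
mol H = 2 × 0.06444 g H₂O ÷ 18.015 g/mol = 0.0071540 mol
mass O = 0.2745 − (0.22914 + 0.0072113) = 0.038144 g → mol O = 0.038144 ÷ 15.999 = 0.0023841 mol
Divide by the smallest (0.0023841 mol): C 8.002, H 3.001, O 1.000
Empirical formula: C8H3O
Empirical-formula mass = 115.11 g/mol; 230 ÷ 115.11 ≈ 2, so the molecular formula is C16H6O2.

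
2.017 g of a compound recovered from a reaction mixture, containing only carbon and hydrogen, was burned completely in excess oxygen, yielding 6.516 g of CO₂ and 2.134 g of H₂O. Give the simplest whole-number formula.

mol C = 6.516 g CO₂ ÷ 44.009 g/mol = 0.14806 mol
mol H = 2 × 2.134 g H₂O ÷ 18.015 g/mol = 0.23691 mol
Divide by the smallest (0.14806 mol): C 1.000, H 1.600
Multiplying each by 5 gives whole numbers: C 5.00, H 8.00

C5H8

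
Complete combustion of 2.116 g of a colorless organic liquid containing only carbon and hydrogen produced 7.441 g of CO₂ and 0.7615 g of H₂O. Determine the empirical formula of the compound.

C2H

mol C = 7.441 g CO₂ ÷ 44.009 g/mol = 0.16908 mol
mol H = 2 × 0.7615 g H₂O ÷ 18.015 g/mol = 0.084541 mol
Divide by the smallest (0.084541 mol): C 2.000, H 1.000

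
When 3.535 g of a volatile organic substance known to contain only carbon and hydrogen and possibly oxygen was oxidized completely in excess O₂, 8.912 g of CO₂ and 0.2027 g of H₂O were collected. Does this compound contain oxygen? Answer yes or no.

yes

mol C = 8.912 g CO₂ ÷ 44.009 g/mol = 0.20250 mol
mol H = 2 × 0.2027 g H₂O ÷ 18.015 g/mol = 0.022503 mol
C and H account for only 2.4550 g of the 3.535 g sample; the remaining 1.0800 g must be oxygen.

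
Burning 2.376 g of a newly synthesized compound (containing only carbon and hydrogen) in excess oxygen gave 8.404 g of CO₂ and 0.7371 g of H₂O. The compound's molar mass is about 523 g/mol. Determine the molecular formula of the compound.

C42H18

mol C = 8.404 g CO₂ ÷ 44.009 g/mol = 0.19096 mol
mol H = 2 × 0.7371 g H₂O ÷ 18.015 g/mol = 0.081832 mol
Divide by the smallest (0.081832 mol): C 2.334, H 1.000
Multiplying each by 3 gives whole numbers: C 7.00, H 3.00
Empirical formula: C7H3
Empirical-formula mass = 87.10 g/mol; 523 ÷ 87.10 ≈ 6, so the molecular formula is C42H18.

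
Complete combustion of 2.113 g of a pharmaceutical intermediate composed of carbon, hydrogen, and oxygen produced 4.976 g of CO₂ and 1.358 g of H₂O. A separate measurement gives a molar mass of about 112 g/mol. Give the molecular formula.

C6H8O2

mol C = 4.976 g CO₂ ÷ 44.009 g/mol = 0.11307 mol
mol H = 2 × 1.358 g H₂O ÷ 18.015 g/mol = 0.15076 mol
mass O = 2.113 − (1.3581 + 0.15197) = 0.60297 g → mol O = 0.60297 ÷ 15.999 = 0.037688 mol
Divide by the smallest (0.037688 mol): C 3.000, H 4.000, O 1.000
Empirical formula: C3H4O
Empirical-formula mass = 56.06 g/mol; 112 ÷ 56.06 ≈ 2, so the molecular formula is C6H8O2.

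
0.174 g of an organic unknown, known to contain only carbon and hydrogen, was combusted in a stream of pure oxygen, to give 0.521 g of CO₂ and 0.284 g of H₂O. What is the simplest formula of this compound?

C3H8

mol C = 0.521 g CO₂ ÷ 44.009 g/mol = 0.01184 mol
mol H = 2 × 0.284 g H₂O ÷ 18.015 g/mol = 0.03153 mol
Divide by the smallest (0.01184 mol): C 1.000, H 2.663
Multiplying each by 3 gives whole numbers: C 3.00, H 7.99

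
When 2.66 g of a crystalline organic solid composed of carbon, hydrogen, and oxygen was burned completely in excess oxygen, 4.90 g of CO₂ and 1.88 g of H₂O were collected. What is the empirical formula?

C8H15O5

mol C = 4.90 g CO₂ ÷ 44.009 g/mol = 0.1113 mol
mol H = 2 × 1.88 g H₂O ÷ 18.015 g/mol = 0.2087 mol
mass O = 2.66 − (1.337 + 0.2104) = 1.112 g → mol O = 1.112 ÷ 15.999 = 0.06952 mol
Divide by the smallest (0.06952 mol): C 1.601, H 3.002, O 1.000
Multiplying each by 5 gives whole numbers: C 8.01, H 15.01, O 5.00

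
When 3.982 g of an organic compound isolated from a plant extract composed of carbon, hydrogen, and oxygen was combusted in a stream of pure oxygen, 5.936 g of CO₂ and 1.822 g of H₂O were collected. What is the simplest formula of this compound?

mol C = 5.936 g CO₂ ÷ 44.009 g/mol = 0.13488 mol
mol H = 2 × 1.822 g H₂O ÷ 18.015 g/mol = 0.20228 mol
mass O = 3.982 − (1.6201 + 0.20389) = 2.1580 g → mol O = 2.1580 ÷ 15.999 = 0.13489 mol
Divide by the smallest (0.13488 mol): C 1.000, H 1.500, O 1.000
Multiplying each by 2 gives whole numbers: C 2.00, H 3.00, O 2.00

C2H3O2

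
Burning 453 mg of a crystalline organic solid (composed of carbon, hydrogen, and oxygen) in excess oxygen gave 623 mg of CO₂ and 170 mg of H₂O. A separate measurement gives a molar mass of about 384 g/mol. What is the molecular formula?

C12H16O14

mol C = 0.623 g CO₂ ÷ 44.009 g/mol = 0.01416 mol
mol H = 2 × 0.170 g H₂O ÷ 18.015 g/mol = 0.01887 mol
mass O = 0.453 − (0.1700 + 0.01902) = 0.2639 g → mol O = 0.2639 ÷ 15.999 = 0.01650 mol
Divide by the smallest (0.01416 mol): C 1.000, H 1.333, O 1.165
Multiplying each by 6 gives whole numbers: C 6.00, H 8.00, O 6.99
Empirical formula: C6H8O7
Empirical-formula mass = 192.12 g/mol; 384 ÷ 192.12 ≈ 2, so the molecular formula is C12H16O14.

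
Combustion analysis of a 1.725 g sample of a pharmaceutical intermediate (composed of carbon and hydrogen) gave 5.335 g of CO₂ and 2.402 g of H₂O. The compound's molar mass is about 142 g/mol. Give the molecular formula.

C10H22

mol C = 5.335 g CO₂ ÷ 44.009 g/mol = 0.12123 mol
mol H = 2 × 2.402 g H₂O ÷ 18.015 g/mol = 0.26667 mol
Divide by the smallest (0.12123 mol): C 1.000, H 2.200
Multiplying each by 5 gives whole numbers: C 5.00, H 11.00
Empirical formula: C5H11
Empirical-formula mass = 71.14 g/mol; 142 ÷ 71.14 ≈ 2, so the molecular formula is C10H22.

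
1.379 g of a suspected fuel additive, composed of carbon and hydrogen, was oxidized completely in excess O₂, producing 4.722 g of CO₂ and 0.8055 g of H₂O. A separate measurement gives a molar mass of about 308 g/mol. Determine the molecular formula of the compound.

mol C = 4.722 g CO₂ ÷ 44.009 g/mol = 0.10730 mol
mol H = 2 × 0.8055 g H₂O ÷ 18.015 g/mol = 0.089425 mol
Divide by the smallest (0.089425 mol): C 1.200, H 1.000
Multiplying each by 5 gives whole numbers: C 6.00, H 5.00
Empirical formula: C6H5
Empirical-formula mass = 77.11 g/mol; 308 ÷ 77.11 ≈ 4, so the molecular formula is C24H20.

C24H20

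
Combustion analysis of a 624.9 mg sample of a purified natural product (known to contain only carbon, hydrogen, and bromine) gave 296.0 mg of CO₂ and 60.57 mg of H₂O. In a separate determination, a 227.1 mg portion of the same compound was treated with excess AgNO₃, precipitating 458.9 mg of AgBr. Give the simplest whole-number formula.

mol C = 0.2960 g CO₂ ÷ 44.009 g/mol = 0.0067259 mol
mol H = 2 × 0.06057 g H₂O ÷ 18.015 g/mol = 0.0067244 mol
From the AgBr data: mol Br per gram of compound = (0.4589 ÷ 187.772) ÷ 0.2271 = 0.010761 mol/g, so in the 0.6249 g combustion sample mol Br = 0.0067248 mol
Divide by the smallest (0.0067244 mol): C 1.000, H 1.000, Br 1.000

CHBr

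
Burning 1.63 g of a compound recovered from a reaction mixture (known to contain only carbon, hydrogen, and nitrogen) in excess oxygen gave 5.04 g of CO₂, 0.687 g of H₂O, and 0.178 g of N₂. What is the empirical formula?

C9H6N

mol C = 5.04 g CO₂ ÷ 44.009 g/mol = 0.1145 mol
mol H = 2 × 0.687 g H₂O ÷ 18.015 g/mol = 0.07627 mol
mol N = 2 × 0.178 g N₂ ÷ 28.014 g/mol = 0.01271 mol
Divide by the smallest (0.01271 mol): C 9.012, H 6.002, N 1.000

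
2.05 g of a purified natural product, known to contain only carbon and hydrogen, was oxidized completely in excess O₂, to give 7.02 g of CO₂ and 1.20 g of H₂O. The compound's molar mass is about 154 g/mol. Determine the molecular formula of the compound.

C12H10

mol C = 7.02 g CO₂ ÷ 44.009 g/mol = 0.1595 mol
mol H = 2 × 1.20 g H₂O ÷ 18.015 g/mol = 0.1332 mol
Divide by the smallest (0.1332 mol): C 1.197, H 1.000
Multiplying each by 5 gives whole numbers: C 5.99, H 5.00
Empirical formula: C6H5
Empirical-formula mass = 77.11 g/mol; 154 ÷ 77.11 ≈ 2, so the molecular formula is C12H10.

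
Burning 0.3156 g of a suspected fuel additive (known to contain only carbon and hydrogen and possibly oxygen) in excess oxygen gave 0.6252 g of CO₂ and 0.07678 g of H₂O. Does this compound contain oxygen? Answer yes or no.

yes

mol C = 0.6252 g CO₂ ÷ 44.009 g/mol = 0.014206 mol
mol H = 2 × 0.07678 g H₂O ÷ 18.015 g/mol = 0.0085240 mol
C and H account for only 0.17922 g of the 0.3156 g sample; the remaining 0.13638 g must be oxygen.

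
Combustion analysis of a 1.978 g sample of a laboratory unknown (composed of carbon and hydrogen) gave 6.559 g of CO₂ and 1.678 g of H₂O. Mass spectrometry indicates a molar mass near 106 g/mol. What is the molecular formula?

mol C = 6.559 g CO₂ ÷ 44.009 g/mol = 0.14904 mol
mol H = 2 × 1.678 g H₂O ÷ 18.015 g/mol = 0.18629 mol
Divide by the smallest (0.14904 mol): C 1.000, H 1.250
Multiplying each by 4 gives whole numbers: C 4.00, H 5.00
Empirical formula: C4H5
Empirical-formula mass = 53.08 g/mol; 106 ÷ 53.08 ≈ 2, so the molecular formula is C8H10.

C8H10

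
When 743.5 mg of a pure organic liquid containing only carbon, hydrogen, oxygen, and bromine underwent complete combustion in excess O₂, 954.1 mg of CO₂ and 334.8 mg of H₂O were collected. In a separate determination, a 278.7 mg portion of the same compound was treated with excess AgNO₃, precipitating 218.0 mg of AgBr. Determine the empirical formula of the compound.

mol C = 0.9541 g CO₂ ÷ 44.009 g/mol = 0.021680 mol
mol H = 2 × 0.3348 g H₂O ÷ 18.015 g/mol = 0.037169 mol
From the AgBr data: mol Br per gram of compound = (0.2180 ÷ 187.772) ÷ 0.2787 = 0.0041657 mol/g, so in the 0.7435 g combustion sample mol Br = 0.0030972 mol
mass O = 0.7435 − (0.26039 + 0.037466 + 0.24748) = 0.19816 g → mol O = 0.19816 ÷ 15.999 = 0.012386 mol
Divide by the smallest (0.0030972 mol): C 7.000, H 12.001, Br 1.000, O 3.999

C7H12BrO4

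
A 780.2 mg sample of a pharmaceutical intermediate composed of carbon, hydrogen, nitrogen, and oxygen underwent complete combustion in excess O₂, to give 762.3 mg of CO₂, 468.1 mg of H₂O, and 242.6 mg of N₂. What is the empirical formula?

CH3NO

mol C = 0.7623 g CO₂ ÷ 44.009 g/mol = 0.017321 mol
mol H = 2 × 0.4681 g H₂O ÷ 18.015 g/mol = 0.051968 mol
mol N = 2 × 0.2426 g N₂ ÷ 28.014 g/mol = 0.017320 mol
mass O = 0.7802 − (0.20805 + 0.052384 + 0.24260) = 0.27717 g → mol O = 0.27717 ÷ 15.999 = 0.017324 mol
Divide by the smallest (0.017320 mol): C 1.000, H 3.000, N 1.000, O 1.000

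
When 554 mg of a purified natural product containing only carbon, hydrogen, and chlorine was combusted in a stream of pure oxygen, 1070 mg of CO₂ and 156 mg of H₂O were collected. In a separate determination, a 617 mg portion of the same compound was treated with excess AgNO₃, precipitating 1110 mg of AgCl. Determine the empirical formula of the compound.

mol C = 1.07 g CO₂ ÷ 44.009 g/mol = 0.02431 mol
mol H = 2 × 0.156 g H₂O ÷ 18.015 g/mol = 0.01732 mol
From the AgCl data: mol Cl per gram of compound = (1.11 ÷ 143.318) ÷ 0.617 = 0.01255 mol/g, so in the 0.554 g combustion sample mol Cl = 0.006954 mol
Divide by the smallest (0.006954 mol): C 3.496, H 2.490, Cl 1.000
Multiplying each by 2 gives whole numbers: C 6.99, H 4.98, Cl 2.00

C7H5Cl2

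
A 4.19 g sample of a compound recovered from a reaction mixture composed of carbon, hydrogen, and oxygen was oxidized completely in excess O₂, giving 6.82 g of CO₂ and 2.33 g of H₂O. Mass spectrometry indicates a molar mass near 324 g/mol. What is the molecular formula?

C12H20O10

mol C = 6.82 g CO₂ ÷ 44.009 g/mol = 0.1550 mol
mol H = 2 × 2.33 g H₂O ÷ 18.015 g/mol = 0.2587 mol
mass O = 4.19 − (1.861 + 0.2607) = 2.068 g → mol O = 2.068 ÷ 15.999 = 0.1293 mol
Divide by the smallest (0.1293 mol): C 1.199, H 2.001, O 1.000
Multiplying each by 5 gives whole numbers: C 5.99, H 10.01, O 5.00
Empirical formula: C6H10O5
Empirical-formula mass = 162.14 g/mol; 324 ÷ 162.14 ≈ 2, so the molecular formula is C12H20O10.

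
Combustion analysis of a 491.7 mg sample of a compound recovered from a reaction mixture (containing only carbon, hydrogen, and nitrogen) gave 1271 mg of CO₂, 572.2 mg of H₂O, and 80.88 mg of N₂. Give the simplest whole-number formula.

mol C = 1.271 g CO₂ ÷ 44.009 g/mol = 0.028880 mol
mol H = 2 × 0.5722 g H₂O ÷ 18.015 g/mol = 0.063525 mol
mol N = 2 × 0.08088 g N₂ ÷ 28.014 g/mol = 0.0057743 mol
Divide by the smallest (0.0057743 mol): C 5.002, H 11.001, N 1.000

C5H11N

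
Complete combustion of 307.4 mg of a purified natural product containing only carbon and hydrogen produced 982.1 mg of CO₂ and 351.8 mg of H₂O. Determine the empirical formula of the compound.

C4H7

mol C = 0.9821 g CO₂ ÷ 44.009 g/mol = 0.022316 mol
mol H = 2 × 0.3518 g H₂O ÷ 18.015 g/mol = 0.039056 mol
Divide by the smallest (0.022316 mol): C 1.000, H 1.750
Multiplying each by 4 gives whole numbers: C 4.00, H 7.00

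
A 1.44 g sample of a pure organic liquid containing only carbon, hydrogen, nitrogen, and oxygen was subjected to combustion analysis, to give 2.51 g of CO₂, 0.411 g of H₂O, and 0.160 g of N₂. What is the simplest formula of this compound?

C5H4NO3

mol C = 2.51 g CO₂ ÷ 44.009 g/mol = 0.05703 mol
mol H = 2 × 0.411 g H₂O ÷ 18.015 g/mol = 0.04563 mol
mol N = 2 × 0.160 g N₂ ÷ 28.014 g/mol = 0.01142 mol
mass O = 1.44 − (0.6850 + 0.04599 + 0.1600) = 0.5490 g → mol O = 0.5490 ÷ 15.999 = 0.03431 mol
Divide by the smallest (0.01142 mol): C 4.993, H 3.995, N 1.000, O 3.004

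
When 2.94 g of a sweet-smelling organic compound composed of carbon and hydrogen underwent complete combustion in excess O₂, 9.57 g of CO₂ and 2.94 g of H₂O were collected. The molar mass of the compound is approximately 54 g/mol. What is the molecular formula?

C4H6

mol C = 9.57 g CO₂ ÷ 44.009 g/mol = 0.2175 mol
mol H = 2 × 2.94 g H₂O ÷ 18.015 g/mol = 0.3264 mol
Divide by the smallest (0.2175 mol): C 1.000, H 1.501
Multiplying each by 2 gives whole numbers: C 2.00, H 3.00
Empirical formula: C2H3
Empirical-formula mass = 27.05 g/mol; 54 ÷ 27.05 ≈ 2, so the molecular formula is C4H6.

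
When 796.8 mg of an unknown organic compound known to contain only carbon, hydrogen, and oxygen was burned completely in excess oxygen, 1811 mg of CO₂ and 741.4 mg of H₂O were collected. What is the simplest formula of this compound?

mol C = 1.811 g CO₂ ÷ 44.009 g/mol = 0.041151 mol
mol H = 2 × 0.7414 g H₂O ÷ 18.015 g/mol = 0.082309 mol
mass O = 0.7968 − (0.49426 + 0.082968) = 0.21957 g → mol O = 0.21957 ÷ 15.999 = 0.013724 mol
Divide by the smallest (0.013724 mol): C 2.998, H 5.997, O 1.000

C3H6O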